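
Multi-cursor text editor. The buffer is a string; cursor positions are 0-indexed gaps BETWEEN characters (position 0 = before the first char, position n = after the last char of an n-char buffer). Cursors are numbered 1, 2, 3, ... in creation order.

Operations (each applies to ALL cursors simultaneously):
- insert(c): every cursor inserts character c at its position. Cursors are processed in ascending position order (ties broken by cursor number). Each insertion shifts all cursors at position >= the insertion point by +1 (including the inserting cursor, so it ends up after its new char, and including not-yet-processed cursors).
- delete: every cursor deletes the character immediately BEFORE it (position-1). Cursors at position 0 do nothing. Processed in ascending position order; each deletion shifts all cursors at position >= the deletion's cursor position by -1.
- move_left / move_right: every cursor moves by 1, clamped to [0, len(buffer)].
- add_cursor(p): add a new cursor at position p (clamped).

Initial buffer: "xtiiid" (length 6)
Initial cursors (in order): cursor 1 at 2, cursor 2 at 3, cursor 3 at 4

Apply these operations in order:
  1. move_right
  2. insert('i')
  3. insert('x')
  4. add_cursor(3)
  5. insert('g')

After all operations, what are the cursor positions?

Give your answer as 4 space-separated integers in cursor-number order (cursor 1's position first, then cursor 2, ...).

After op 1 (move_right): buffer="xtiiid" (len 6), cursors c1@3 c2@4 c3@5, authorship ......
After op 2 (insert('i')): buffer="xtiiiiiid" (len 9), cursors c1@4 c2@6 c3@8, authorship ...1.2.3.
After op 3 (insert('x')): buffer="xtiixiixiixd" (len 12), cursors c1@5 c2@8 c3@11, authorship ...11.22.33.
After op 4 (add_cursor(3)): buffer="xtiixiixiixd" (len 12), cursors c4@3 c1@5 c2@8 c3@11, authorship ...11.22.33.
After op 5 (insert('g')): buffer="xtigixgiixgiixgd" (len 16), cursors c4@4 c1@7 c2@11 c3@15, authorship ...4111.222.333.

Answer: 7 11 15 4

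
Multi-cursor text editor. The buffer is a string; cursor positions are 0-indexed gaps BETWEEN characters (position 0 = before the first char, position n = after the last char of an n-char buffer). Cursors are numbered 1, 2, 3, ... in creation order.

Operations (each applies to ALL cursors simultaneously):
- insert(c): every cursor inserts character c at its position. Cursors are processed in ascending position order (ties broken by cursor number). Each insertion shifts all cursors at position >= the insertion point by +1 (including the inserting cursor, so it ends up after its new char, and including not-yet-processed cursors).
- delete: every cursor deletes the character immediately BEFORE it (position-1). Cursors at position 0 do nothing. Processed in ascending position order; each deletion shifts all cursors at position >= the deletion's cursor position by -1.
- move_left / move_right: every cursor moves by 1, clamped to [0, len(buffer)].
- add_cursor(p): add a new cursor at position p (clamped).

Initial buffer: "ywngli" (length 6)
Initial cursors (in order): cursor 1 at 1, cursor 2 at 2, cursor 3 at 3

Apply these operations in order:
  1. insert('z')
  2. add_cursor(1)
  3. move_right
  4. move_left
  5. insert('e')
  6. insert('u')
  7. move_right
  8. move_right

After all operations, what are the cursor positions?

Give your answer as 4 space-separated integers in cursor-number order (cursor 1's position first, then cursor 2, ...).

After op 1 (insert('z')): buffer="yzwznzgli" (len 9), cursors c1@2 c2@4 c3@6, authorship .1.2.3...
After op 2 (add_cursor(1)): buffer="yzwznzgli" (len 9), cursors c4@1 c1@2 c2@4 c3@6, authorship .1.2.3...
After op 3 (move_right): buffer="yzwznzgli" (len 9), cursors c4@2 c1@3 c2@5 c3@7, authorship .1.2.3...
After op 4 (move_left): buffer="yzwznzgli" (len 9), cursors c4@1 c1@2 c2@4 c3@6, authorship .1.2.3...
After op 5 (insert('e')): buffer="yezewzenzegli" (len 13), cursors c4@2 c1@4 c2@7 c3@10, authorship .411.22.33...
After op 6 (insert('u')): buffer="yeuzeuwzeunzeugli" (len 17), cursors c4@3 c1@6 c2@10 c3@14, authorship .44111.222.333...
After op 7 (move_right): buffer="yeuzeuwzeunzeugli" (len 17), cursors c4@4 c1@7 c2@11 c3@15, authorship .44111.222.333...
After op 8 (move_right): buffer="yeuzeuwzeunzeugli" (len 17), cursors c4@5 c1@8 c2@12 c3@16, authorship .44111.222.333...

Answer: 8 12 16 5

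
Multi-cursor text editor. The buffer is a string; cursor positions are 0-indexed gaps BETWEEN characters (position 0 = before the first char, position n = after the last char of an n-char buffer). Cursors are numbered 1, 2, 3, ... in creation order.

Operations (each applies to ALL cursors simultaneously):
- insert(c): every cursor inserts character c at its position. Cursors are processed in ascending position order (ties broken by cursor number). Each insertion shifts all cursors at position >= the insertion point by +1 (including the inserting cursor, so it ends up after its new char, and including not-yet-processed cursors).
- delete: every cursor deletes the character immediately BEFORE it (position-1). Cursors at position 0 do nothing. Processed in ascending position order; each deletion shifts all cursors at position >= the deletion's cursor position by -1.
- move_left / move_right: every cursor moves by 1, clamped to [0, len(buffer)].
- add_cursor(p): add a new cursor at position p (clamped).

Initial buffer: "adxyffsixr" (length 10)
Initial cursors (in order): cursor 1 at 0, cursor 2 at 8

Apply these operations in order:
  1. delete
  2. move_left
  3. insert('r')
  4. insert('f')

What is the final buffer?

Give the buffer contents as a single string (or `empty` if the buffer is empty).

Answer: rfadxyffrfsxr

Derivation:
After op 1 (delete): buffer="adxyffsxr" (len 9), cursors c1@0 c2@7, authorship .........
After op 2 (move_left): buffer="adxyffsxr" (len 9), cursors c1@0 c2@6, authorship .........
After op 3 (insert('r')): buffer="radxyffrsxr" (len 11), cursors c1@1 c2@8, authorship 1......2...
After op 4 (insert('f')): buffer="rfadxyffrfsxr" (len 13), cursors c1@2 c2@10, authorship 11......22...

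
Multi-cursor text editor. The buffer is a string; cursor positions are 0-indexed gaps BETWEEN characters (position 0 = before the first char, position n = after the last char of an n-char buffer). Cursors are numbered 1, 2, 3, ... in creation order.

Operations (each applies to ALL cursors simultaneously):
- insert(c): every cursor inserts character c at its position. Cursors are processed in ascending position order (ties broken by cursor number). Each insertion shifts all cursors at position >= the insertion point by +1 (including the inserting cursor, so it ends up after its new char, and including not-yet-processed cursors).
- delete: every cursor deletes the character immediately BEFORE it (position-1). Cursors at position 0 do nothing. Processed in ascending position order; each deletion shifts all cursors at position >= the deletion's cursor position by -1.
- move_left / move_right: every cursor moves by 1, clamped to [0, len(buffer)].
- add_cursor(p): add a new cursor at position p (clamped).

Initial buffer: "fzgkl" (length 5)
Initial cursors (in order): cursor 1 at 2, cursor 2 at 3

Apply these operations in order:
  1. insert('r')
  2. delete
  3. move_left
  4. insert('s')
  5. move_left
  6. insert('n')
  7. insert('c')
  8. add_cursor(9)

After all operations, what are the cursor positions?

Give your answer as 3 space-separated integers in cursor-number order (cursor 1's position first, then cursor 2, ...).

After op 1 (insert('r')): buffer="fzrgrkl" (len 7), cursors c1@3 c2@5, authorship ..1.2..
After op 2 (delete): buffer="fzgkl" (len 5), cursors c1@2 c2@3, authorship .....
After op 3 (move_left): buffer="fzgkl" (len 5), cursors c1@1 c2@2, authorship .....
After op 4 (insert('s')): buffer="fszsgkl" (len 7), cursors c1@2 c2@4, authorship .1.2...
After op 5 (move_left): buffer="fszsgkl" (len 7), cursors c1@1 c2@3, authorship .1.2...
After op 6 (insert('n')): buffer="fnsznsgkl" (len 9), cursors c1@2 c2@5, authorship .11.22...
After op 7 (insert('c')): buffer="fncszncsgkl" (len 11), cursors c1@3 c2@7, authorship .111.222...
After op 8 (add_cursor(9)): buffer="fncszncsgkl" (len 11), cursors c1@3 c2@7 c3@9, authorship .111.222...

Answer: 3 7 9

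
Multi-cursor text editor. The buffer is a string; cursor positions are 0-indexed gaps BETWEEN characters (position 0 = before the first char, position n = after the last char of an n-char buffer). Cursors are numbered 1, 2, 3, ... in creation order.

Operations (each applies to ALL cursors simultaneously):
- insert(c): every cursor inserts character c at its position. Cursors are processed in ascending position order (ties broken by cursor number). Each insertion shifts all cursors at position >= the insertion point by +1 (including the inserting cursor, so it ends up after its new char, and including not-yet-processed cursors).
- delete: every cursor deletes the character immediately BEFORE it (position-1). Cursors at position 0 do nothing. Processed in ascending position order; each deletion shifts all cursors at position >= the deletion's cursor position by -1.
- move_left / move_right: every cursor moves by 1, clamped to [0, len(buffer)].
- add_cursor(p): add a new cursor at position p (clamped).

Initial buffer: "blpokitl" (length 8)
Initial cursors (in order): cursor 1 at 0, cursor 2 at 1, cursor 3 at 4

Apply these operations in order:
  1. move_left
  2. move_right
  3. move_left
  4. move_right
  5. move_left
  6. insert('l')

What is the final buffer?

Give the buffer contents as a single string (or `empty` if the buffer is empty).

Answer: llblplokitl

Derivation:
After op 1 (move_left): buffer="blpokitl" (len 8), cursors c1@0 c2@0 c3@3, authorship ........
After op 2 (move_right): buffer="blpokitl" (len 8), cursors c1@1 c2@1 c3@4, authorship ........
After op 3 (move_left): buffer="blpokitl" (len 8), cursors c1@0 c2@0 c3@3, authorship ........
After op 4 (move_right): buffer="blpokitl" (len 8), cursors c1@1 c2@1 c3@4, authorship ........
After op 5 (move_left): buffer="blpokitl" (len 8), cursors c1@0 c2@0 c3@3, authorship ........
After op 6 (insert('l')): buffer="llblplokitl" (len 11), cursors c1@2 c2@2 c3@6, authorship 12...3.....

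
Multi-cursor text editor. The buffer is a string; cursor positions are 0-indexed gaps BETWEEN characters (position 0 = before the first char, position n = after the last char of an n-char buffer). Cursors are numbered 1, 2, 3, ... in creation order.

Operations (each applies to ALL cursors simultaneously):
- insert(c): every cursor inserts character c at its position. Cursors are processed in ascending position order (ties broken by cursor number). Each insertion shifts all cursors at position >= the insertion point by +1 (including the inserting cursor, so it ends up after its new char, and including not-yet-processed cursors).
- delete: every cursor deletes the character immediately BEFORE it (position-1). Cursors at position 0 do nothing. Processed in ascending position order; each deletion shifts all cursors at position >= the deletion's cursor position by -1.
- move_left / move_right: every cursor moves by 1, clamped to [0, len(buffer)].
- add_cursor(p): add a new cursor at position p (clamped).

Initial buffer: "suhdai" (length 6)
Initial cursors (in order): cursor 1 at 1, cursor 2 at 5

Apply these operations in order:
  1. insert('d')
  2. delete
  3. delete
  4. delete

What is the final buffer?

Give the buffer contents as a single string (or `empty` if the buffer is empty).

Answer: uhi

Derivation:
After op 1 (insert('d')): buffer="sduhdadi" (len 8), cursors c1@2 c2@7, authorship .1....2.
After op 2 (delete): buffer="suhdai" (len 6), cursors c1@1 c2@5, authorship ......
After op 3 (delete): buffer="uhdi" (len 4), cursors c1@0 c2@3, authorship ....
After op 4 (delete): buffer="uhi" (len 3), cursors c1@0 c2@2, authorship ...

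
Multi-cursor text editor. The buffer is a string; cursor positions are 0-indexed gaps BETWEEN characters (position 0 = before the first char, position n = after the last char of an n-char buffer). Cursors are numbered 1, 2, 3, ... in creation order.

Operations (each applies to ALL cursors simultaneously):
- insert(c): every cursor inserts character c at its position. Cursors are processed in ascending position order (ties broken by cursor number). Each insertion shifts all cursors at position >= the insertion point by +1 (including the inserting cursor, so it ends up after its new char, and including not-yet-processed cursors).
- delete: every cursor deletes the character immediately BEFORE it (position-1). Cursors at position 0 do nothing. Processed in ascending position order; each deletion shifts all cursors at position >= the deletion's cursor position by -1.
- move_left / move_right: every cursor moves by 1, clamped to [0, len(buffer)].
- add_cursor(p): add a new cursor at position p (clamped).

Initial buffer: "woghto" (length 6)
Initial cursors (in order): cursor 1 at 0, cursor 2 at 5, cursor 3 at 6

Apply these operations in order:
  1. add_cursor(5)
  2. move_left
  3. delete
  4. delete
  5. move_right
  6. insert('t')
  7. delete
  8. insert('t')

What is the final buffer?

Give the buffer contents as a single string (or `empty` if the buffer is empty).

Answer: otttt

Derivation:
After op 1 (add_cursor(5)): buffer="woghto" (len 6), cursors c1@0 c2@5 c4@5 c3@6, authorship ......
After op 2 (move_left): buffer="woghto" (len 6), cursors c1@0 c2@4 c4@4 c3@5, authorship ......
After op 3 (delete): buffer="woo" (len 3), cursors c1@0 c2@2 c3@2 c4@2, authorship ...
After op 4 (delete): buffer="o" (len 1), cursors c1@0 c2@0 c3@0 c4@0, authorship .
After op 5 (move_right): buffer="o" (len 1), cursors c1@1 c2@1 c3@1 c4@1, authorship .
After op 6 (insert('t')): buffer="otttt" (len 5), cursors c1@5 c2@5 c3@5 c4@5, authorship .1234
After op 7 (delete): buffer="o" (len 1), cursors c1@1 c2@1 c3@1 c4@1, authorship .
After op 8 (insert('t')): buffer="otttt" (len 5), cursors c1@5 c2@5 c3@5 c4@5, authorship .1234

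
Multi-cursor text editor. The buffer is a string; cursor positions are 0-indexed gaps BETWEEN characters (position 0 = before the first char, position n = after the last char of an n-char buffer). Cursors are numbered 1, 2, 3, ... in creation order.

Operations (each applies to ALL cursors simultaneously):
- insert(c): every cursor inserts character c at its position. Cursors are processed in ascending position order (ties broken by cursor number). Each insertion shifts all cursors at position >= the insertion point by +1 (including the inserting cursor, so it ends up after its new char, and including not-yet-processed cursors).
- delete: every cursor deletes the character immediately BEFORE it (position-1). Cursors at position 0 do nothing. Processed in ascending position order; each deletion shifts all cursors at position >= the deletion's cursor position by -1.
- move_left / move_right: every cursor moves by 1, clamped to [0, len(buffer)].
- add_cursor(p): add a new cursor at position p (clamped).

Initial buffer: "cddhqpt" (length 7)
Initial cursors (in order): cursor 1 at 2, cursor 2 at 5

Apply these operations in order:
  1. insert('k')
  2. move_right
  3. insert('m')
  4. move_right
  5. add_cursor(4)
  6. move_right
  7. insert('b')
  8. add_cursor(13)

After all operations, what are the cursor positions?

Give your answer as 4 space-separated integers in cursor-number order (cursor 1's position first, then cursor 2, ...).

After op 1 (insert('k')): buffer="cdkdhqkpt" (len 9), cursors c1@3 c2@7, authorship ..1...2..
After op 2 (move_right): buffer="cdkdhqkpt" (len 9), cursors c1@4 c2@8, authorship ..1...2..
After op 3 (insert('m')): buffer="cdkdmhqkpmt" (len 11), cursors c1@5 c2@10, authorship ..1.1..2.2.
After op 4 (move_right): buffer="cdkdmhqkpmt" (len 11), cursors c1@6 c2@11, authorship ..1.1..2.2.
After op 5 (add_cursor(4)): buffer="cdkdmhqkpmt" (len 11), cursors c3@4 c1@6 c2@11, authorship ..1.1..2.2.
After op 6 (move_right): buffer="cdkdmhqkpmt" (len 11), cursors c3@5 c1@7 c2@11, authorship ..1.1..2.2.
After op 7 (insert('b')): buffer="cdkdmbhqbkpmtb" (len 14), cursors c3@6 c1@9 c2@14, authorship ..1.13..12.2.2
After op 8 (add_cursor(13)): buffer="cdkdmbhqbkpmtb" (len 14), cursors c3@6 c1@9 c4@13 c2@14, authorship ..1.13..12.2.2

Answer: 9 14 6 13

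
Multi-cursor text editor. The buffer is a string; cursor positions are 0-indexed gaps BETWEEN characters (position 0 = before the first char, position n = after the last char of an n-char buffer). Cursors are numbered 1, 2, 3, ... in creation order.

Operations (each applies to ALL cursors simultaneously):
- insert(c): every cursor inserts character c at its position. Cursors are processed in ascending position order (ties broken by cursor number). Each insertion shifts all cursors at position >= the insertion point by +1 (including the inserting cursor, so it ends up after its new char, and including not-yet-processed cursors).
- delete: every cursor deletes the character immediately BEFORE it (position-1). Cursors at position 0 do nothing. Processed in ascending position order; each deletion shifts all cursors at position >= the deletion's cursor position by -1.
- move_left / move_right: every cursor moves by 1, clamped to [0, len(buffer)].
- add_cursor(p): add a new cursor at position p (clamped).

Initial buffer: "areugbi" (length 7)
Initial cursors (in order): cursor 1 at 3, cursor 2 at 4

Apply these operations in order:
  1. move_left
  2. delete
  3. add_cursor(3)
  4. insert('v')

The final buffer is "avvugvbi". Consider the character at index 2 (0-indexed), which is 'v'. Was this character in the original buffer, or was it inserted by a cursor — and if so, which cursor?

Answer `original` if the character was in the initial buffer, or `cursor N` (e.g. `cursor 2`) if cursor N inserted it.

After op 1 (move_left): buffer="areugbi" (len 7), cursors c1@2 c2@3, authorship .......
After op 2 (delete): buffer="augbi" (len 5), cursors c1@1 c2@1, authorship .....
After op 3 (add_cursor(3)): buffer="augbi" (len 5), cursors c1@1 c2@1 c3@3, authorship .....
After op 4 (insert('v')): buffer="avvugvbi" (len 8), cursors c1@3 c2@3 c3@6, authorship .12..3..
Authorship (.=original, N=cursor N): . 1 2 . . 3 . .
Index 2: author = 2

Answer: cursor 2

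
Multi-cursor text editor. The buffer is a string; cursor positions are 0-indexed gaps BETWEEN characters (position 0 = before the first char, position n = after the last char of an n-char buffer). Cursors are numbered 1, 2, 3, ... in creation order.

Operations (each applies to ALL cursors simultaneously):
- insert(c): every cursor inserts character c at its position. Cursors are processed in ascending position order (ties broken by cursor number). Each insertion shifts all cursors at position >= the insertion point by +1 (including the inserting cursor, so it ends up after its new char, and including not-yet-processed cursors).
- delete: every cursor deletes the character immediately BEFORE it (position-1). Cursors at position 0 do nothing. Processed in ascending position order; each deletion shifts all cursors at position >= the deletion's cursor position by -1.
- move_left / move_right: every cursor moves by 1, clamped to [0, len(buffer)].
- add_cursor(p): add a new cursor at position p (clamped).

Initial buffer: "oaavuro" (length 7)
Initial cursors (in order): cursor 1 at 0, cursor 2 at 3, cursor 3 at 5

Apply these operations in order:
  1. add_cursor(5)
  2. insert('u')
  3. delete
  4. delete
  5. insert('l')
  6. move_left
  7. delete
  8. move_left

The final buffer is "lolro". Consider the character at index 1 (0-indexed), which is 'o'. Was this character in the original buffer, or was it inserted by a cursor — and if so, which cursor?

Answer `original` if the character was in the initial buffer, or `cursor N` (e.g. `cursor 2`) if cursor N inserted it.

Answer: original

Derivation:
After op 1 (add_cursor(5)): buffer="oaavuro" (len 7), cursors c1@0 c2@3 c3@5 c4@5, authorship .......
After op 2 (insert('u')): buffer="uoaauvuuuro" (len 11), cursors c1@1 c2@5 c3@9 c4@9, authorship 1...2..34..
After op 3 (delete): buffer="oaavuro" (len 7), cursors c1@0 c2@3 c3@5 c4@5, authorship .......
After op 4 (delete): buffer="oaro" (len 4), cursors c1@0 c2@2 c3@2 c4@2, authorship ....
After op 5 (insert('l')): buffer="loalllro" (len 8), cursors c1@1 c2@6 c3@6 c4@6, authorship 1..234..
After op 6 (move_left): buffer="loalllro" (len 8), cursors c1@0 c2@5 c3@5 c4@5, authorship 1..234..
After op 7 (delete): buffer="lolro" (len 5), cursors c1@0 c2@2 c3@2 c4@2, authorship 1.4..
After op 8 (move_left): buffer="lolro" (len 5), cursors c1@0 c2@1 c3@1 c4@1, authorship 1.4..
Authorship (.=original, N=cursor N): 1 . 4 . .
Index 1: author = original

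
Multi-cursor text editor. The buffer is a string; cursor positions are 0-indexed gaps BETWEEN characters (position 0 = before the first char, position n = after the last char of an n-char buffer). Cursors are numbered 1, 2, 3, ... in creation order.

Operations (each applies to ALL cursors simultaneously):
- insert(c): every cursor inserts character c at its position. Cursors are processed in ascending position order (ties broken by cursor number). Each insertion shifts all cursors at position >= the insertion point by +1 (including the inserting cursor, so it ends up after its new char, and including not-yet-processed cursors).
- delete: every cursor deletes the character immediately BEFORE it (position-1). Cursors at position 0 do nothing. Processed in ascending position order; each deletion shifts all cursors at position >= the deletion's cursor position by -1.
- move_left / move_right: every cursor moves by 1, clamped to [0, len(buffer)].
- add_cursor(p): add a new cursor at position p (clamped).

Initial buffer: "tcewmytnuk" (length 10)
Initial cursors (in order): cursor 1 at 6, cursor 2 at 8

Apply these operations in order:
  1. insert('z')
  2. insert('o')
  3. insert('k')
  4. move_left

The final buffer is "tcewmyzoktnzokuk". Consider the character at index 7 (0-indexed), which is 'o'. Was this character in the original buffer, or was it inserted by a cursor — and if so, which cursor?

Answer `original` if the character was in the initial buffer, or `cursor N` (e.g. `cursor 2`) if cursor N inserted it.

Answer: cursor 1

Derivation:
After op 1 (insert('z')): buffer="tcewmyztnzuk" (len 12), cursors c1@7 c2@10, authorship ......1..2..
After op 2 (insert('o')): buffer="tcewmyzotnzouk" (len 14), cursors c1@8 c2@12, authorship ......11..22..
After op 3 (insert('k')): buffer="tcewmyzoktnzokuk" (len 16), cursors c1@9 c2@14, authorship ......111..222..
After op 4 (move_left): buffer="tcewmyzoktnzokuk" (len 16), cursors c1@8 c2@13, authorship ......111..222..
Authorship (.=original, N=cursor N): . . . . . . 1 1 1 . . 2 2 2 . .
Index 7: author = 1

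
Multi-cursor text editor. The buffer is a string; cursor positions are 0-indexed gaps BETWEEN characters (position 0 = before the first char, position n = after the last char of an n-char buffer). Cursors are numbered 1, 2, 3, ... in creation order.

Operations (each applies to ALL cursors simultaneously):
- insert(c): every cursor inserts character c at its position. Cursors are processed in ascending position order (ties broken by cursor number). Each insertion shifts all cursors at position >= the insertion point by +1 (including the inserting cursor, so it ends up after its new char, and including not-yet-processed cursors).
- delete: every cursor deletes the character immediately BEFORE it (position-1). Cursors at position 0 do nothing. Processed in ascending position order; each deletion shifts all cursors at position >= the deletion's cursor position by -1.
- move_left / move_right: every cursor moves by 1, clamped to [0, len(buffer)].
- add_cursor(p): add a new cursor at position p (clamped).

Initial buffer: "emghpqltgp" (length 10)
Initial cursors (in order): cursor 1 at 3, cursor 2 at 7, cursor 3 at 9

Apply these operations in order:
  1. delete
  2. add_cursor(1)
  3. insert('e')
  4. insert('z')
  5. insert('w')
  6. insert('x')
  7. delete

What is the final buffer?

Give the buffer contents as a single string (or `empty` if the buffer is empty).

After op 1 (delete): buffer="emhpqtp" (len 7), cursors c1@2 c2@5 c3@6, authorship .......
After op 2 (add_cursor(1)): buffer="emhpqtp" (len 7), cursors c4@1 c1@2 c2@5 c3@6, authorship .......
After op 3 (insert('e')): buffer="eemehpqetep" (len 11), cursors c4@2 c1@4 c2@8 c3@10, authorship .4.1...2.3.
After op 4 (insert('z')): buffer="eezmezhpqeztezp" (len 15), cursors c4@3 c1@6 c2@11 c3@14, authorship .44.11...22.33.
After op 5 (insert('w')): buffer="eezwmezwhpqezwtezwp" (len 19), cursors c4@4 c1@8 c2@14 c3@18, authorship .444.111...222.333.
After op 6 (insert('x')): buffer="eezwxmezwxhpqezwxtezwxp" (len 23), cursors c4@5 c1@10 c2@17 c3@22, authorship .4444.1111...2222.3333.
After op 7 (delete): buffer="eezwmezwhpqezwtezwp" (len 19), cursors c4@4 c1@8 c2@14 c3@18, authorship .444.111...222.333.

Answer: eezwmezwhpqezwtezwp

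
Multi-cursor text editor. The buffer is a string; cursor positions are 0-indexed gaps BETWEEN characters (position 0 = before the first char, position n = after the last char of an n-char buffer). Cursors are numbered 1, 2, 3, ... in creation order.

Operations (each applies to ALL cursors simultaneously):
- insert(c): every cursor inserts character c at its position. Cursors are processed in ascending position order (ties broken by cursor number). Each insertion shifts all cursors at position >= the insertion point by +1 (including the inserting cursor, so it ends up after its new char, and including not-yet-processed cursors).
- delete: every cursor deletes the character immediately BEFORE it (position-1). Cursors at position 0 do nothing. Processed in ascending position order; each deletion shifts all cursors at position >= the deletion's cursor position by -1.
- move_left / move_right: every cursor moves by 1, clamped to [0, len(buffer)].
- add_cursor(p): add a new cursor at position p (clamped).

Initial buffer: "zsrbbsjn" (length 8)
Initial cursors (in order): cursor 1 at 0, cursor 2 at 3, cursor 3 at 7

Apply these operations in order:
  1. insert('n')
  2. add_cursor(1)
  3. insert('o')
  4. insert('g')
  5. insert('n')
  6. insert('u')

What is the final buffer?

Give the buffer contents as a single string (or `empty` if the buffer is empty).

Answer: nooggnnuuzsrnognubbsjnognun

Derivation:
After op 1 (insert('n')): buffer="nzsrnbbsjnn" (len 11), cursors c1@1 c2@5 c3@10, authorship 1...2....3.
After op 2 (add_cursor(1)): buffer="nzsrnbbsjnn" (len 11), cursors c1@1 c4@1 c2@5 c3@10, authorship 1...2....3.
After op 3 (insert('o')): buffer="noozsrnobbsjnon" (len 15), cursors c1@3 c4@3 c2@8 c3@14, authorship 114...22....33.
After op 4 (insert('g')): buffer="nooggzsrnogbbsjnogn" (len 19), cursors c1@5 c4@5 c2@11 c3@18, authorship 11414...222....333.
After op 5 (insert('n')): buffer="nooggnnzsrnognbbsjnognn" (len 23), cursors c1@7 c4@7 c2@14 c3@22, authorship 1141414...2222....3333.
After op 6 (insert('u')): buffer="nooggnnuuzsrnognubbsjnognun" (len 27), cursors c1@9 c4@9 c2@17 c3@26, authorship 114141414...22222....33333.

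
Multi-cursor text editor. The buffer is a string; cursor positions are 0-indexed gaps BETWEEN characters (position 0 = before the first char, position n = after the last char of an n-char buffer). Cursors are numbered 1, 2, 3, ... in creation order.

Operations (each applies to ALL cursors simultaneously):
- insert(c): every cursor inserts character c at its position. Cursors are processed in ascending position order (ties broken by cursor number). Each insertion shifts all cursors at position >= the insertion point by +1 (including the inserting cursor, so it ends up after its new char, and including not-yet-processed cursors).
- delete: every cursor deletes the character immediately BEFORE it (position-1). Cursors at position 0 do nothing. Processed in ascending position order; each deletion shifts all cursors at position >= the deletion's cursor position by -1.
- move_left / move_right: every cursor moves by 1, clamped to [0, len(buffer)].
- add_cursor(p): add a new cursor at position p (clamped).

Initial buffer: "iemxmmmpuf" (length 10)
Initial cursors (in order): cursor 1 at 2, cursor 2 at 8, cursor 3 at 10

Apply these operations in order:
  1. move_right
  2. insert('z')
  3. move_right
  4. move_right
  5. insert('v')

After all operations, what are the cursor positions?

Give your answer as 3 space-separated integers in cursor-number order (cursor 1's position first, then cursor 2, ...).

After op 1 (move_right): buffer="iemxmmmpuf" (len 10), cursors c1@3 c2@9 c3@10, authorship ..........
After op 2 (insert('z')): buffer="iemzxmmmpuzfz" (len 13), cursors c1@4 c2@11 c3@13, authorship ...1......2.3
After op 3 (move_right): buffer="iemzxmmmpuzfz" (len 13), cursors c1@5 c2@12 c3@13, authorship ...1......2.3
After op 4 (move_right): buffer="iemzxmmmpuzfz" (len 13), cursors c1@6 c2@13 c3@13, authorship ...1......2.3
After op 5 (insert('v')): buffer="iemzxmvmmpuzfzvv" (len 16), cursors c1@7 c2@16 c3@16, authorship ...1..1....2.323

Answer: 7 16 16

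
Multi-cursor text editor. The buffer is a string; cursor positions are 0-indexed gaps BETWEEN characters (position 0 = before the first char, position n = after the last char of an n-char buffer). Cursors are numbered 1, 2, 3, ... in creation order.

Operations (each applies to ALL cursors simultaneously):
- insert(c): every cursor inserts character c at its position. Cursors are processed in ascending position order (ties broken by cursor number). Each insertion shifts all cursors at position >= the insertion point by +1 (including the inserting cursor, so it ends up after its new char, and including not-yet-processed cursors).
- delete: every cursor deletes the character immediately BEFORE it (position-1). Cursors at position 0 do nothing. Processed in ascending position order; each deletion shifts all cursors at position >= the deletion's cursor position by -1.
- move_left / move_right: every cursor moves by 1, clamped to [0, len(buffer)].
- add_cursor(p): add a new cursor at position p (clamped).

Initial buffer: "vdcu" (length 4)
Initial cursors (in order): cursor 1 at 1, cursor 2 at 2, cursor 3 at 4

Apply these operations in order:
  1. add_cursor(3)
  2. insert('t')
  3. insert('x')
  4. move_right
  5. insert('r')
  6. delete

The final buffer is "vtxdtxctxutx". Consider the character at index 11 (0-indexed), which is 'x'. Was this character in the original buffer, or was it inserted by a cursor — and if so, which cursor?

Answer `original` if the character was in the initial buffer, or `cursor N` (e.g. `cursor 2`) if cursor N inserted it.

After op 1 (add_cursor(3)): buffer="vdcu" (len 4), cursors c1@1 c2@2 c4@3 c3@4, authorship ....
After op 2 (insert('t')): buffer="vtdtctut" (len 8), cursors c1@2 c2@4 c4@6 c3@8, authorship .1.2.4.3
After op 3 (insert('x')): buffer="vtxdtxctxutx" (len 12), cursors c1@3 c2@6 c4@9 c3@12, authorship .11.22.44.33
After op 4 (move_right): buffer="vtxdtxctxutx" (len 12), cursors c1@4 c2@7 c4@10 c3@12, authorship .11.22.44.33
After op 5 (insert('r')): buffer="vtxdrtxcrtxurtxr" (len 16), cursors c1@5 c2@9 c4@13 c3@16, authorship .11.122.244.4333
After op 6 (delete): buffer="vtxdtxctxutx" (len 12), cursors c1@4 c2@7 c4@10 c3@12, authorship .11.22.44.33
Authorship (.=original, N=cursor N): . 1 1 . 2 2 . 4 4 . 3 3
Index 11: author = 3

Answer: cursor 3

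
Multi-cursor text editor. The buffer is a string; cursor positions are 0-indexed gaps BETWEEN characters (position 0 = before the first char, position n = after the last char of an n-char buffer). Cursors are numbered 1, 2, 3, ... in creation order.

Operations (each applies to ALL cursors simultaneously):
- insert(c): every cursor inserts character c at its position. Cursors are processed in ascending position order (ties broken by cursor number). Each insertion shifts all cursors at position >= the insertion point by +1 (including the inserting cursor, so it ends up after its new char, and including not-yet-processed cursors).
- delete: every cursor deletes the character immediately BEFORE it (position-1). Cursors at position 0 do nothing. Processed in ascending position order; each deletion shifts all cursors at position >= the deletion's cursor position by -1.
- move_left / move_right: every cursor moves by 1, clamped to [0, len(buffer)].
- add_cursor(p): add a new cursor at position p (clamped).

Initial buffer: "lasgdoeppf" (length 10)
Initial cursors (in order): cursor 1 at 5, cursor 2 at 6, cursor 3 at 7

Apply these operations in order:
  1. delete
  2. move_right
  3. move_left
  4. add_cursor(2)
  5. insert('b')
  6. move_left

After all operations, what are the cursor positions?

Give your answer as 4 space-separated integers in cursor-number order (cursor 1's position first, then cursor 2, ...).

After op 1 (delete): buffer="lasgppf" (len 7), cursors c1@4 c2@4 c3@4, authorship .......
After op 2 (move_right): buffer="lasgppf" (len 7), cursors c1@5 c2@5 c3@5, authorship .......
After op 3 (move_left): buffer="lasgppf" (len 7), cursors c1@4 c2@4 c3@4, authorship .......
After op 4 (add_cursor(2)): buffer="lasgppf" (len 7), cursors c4@2 c1@4 c2@4 c3@4, authorship .......
After op 5 (insert('b')): buffer="labsgbbbppf" (len 11), cursors c4@3 c1@8 c2@8 c3@8, authorship ..4..123...
After op 6 (move_left): buffer="labsgbbbppf" (len 11), cursors c4@2 c1@7 c2@7 c3@7, authorship ..4..123...

Answer: 7 7 7 2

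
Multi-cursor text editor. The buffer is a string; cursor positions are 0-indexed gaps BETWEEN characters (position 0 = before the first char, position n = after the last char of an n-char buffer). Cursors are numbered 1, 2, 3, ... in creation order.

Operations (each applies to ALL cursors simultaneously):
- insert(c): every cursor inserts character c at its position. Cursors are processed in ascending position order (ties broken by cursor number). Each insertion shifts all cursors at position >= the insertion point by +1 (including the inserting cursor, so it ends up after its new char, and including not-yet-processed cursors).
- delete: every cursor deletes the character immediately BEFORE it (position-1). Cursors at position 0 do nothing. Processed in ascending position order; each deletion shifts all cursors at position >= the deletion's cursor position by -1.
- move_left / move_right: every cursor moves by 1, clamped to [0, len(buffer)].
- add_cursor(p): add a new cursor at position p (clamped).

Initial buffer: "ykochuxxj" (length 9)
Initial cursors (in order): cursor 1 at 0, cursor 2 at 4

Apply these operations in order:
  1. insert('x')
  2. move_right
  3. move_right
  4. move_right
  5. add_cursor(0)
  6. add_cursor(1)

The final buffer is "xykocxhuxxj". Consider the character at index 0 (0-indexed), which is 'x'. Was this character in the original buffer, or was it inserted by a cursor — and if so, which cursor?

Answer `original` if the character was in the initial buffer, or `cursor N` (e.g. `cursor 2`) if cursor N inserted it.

After op 1 (insert('x')): buffer="xykocxhuxxj" (len 11), cursors c1@1 c2@6, authorship 1....2.....
After op 2 (move_right): buffer="xykocxhuxxj" (len 11), cursors c1@2 c2@7, authorship 1....2.....
After op 3 (move_right): buffer="xykocxhuxxj" (len 11), cursors c1@3 c2@8, authorship 1....2.....
After op 4 (move_right): buffer="xykocxhuxxj" (len 11), cursors c1@4 c2@9, authorship 1....2.....
After op 5 (add_cursor(0)): buffer="xykocxhuxxj" (len 11), cursors c3@0 c1@4 c2@9, authorship 1....2.....
After op 6 (add_cursor(1)): buffer="xykocxhuxxj" (len 11), cursors c3@0 c4@1 c1@4 c2@9, authorship 1....2.....
Authorship (.=original, N=cursor N): 1 . . . . 2 . . . . .
Index 0: author = 1

Answer: cursor 1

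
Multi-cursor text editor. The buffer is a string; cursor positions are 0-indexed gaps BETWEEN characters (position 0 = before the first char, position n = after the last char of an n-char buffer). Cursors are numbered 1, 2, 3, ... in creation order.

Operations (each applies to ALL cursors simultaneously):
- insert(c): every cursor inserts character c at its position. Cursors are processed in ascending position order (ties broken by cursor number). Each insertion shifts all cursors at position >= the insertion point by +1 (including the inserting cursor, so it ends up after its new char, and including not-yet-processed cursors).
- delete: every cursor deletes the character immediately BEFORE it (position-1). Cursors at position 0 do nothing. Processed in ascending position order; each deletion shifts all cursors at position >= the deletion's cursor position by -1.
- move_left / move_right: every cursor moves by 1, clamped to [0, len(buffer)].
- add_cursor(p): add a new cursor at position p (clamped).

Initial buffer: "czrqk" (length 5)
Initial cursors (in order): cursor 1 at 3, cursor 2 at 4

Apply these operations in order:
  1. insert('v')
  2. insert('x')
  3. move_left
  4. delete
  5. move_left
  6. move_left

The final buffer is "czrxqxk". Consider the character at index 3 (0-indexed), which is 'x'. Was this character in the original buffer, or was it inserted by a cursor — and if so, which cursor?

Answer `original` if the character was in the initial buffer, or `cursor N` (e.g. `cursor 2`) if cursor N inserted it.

Answer: cursor 1

Derivation:
After op 1 (insert('v')): buffer="czrvqvk" (len 7), cursors c1@4 c2@6, authorship ...1.2.
After op 2 (insert('x')): buffer="czrvxqvxk" (len 9), cursors c1@5 c2@8, authorship ...11.22.
After op 3 (move_left): buffer="czrvxqvxk" (len 9), cursors c1@4 c2@7, authorship ...11.22.
After op 4 (delete): buffer="czrxqxk" (len 7), cursors c1@3 c2@5, authorship ...1.2.
After op 5 (move_left): buffer="czrxqxk" (len 7), cursors c1@2 c2@4, authorship ...1.2.
After op 6 (move_left): buffer="czrxqxk" (len 7), cursors c1@1 c2@3, authorship ...1.2.
Authorship (.=original, N=cursor N): . . . 1 . 2 .
Index 3: author = 1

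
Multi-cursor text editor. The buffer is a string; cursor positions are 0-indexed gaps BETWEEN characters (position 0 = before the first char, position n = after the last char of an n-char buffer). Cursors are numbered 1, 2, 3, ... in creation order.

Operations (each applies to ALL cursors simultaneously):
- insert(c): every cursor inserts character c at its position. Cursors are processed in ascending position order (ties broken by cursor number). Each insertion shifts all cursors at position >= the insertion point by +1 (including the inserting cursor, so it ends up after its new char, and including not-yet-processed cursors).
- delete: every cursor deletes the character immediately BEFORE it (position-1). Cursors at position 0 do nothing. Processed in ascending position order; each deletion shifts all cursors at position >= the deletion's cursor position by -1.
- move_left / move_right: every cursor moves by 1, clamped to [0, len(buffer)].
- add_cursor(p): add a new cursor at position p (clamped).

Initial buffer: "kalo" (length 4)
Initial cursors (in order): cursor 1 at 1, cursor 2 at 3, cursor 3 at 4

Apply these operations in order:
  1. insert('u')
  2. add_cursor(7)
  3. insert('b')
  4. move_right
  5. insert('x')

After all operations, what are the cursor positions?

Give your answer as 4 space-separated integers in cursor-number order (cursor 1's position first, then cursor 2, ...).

Answer: 5 10 15 15

Derivation:
After op 1 (insert('u')): buffer="kualuou" (len 7), cursors c1@2 c2@5 c3@7, authorship .1..2.3
After op 2 (add_cursor(7)): buffer="kualuou" (len 7), cursors c1@2 c2@5 c3@7 c4@7, authorship .1..2.3
After op 3 (insert('b')): buffer="kubaluboubb" (len 11), cursors c1@3 c2@7 c3@11 c4@11, authorship .11..22.334
After op 4 (move_right): buffer="kubaluboubb" (len 11), cursors c1@4 c2@8 c3@11 c4@11, authorship .11..22.334
After op 5 (insert('x')): buffer="kubaxluboxubbxx" (len 15), cursors c1@5 c2@10 c3@15 c4@15, authorship .11.1.22.233434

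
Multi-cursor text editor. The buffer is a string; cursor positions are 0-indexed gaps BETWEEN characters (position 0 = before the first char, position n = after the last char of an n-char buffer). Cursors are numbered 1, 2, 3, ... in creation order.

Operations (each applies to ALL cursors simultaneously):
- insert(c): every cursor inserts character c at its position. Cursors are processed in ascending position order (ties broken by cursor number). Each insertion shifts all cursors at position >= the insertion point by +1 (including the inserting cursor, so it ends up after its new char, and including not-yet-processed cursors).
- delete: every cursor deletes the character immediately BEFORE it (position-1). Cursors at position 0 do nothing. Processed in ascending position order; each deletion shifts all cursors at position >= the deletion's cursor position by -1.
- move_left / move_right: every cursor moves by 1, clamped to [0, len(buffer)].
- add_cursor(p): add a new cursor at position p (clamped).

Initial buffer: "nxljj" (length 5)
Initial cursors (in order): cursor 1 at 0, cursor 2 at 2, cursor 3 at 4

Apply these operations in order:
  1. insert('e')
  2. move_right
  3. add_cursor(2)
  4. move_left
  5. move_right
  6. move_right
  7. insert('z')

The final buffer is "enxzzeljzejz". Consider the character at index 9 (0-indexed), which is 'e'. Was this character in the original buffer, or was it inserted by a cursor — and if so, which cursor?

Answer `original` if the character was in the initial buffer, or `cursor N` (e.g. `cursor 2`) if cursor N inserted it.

Answer: cursor 3

Derivation:
After op 1 (insert('e')): buffer="enxeljej" (len 8), cursors c1@1 c2@4 c3@7, authorship 1..2..3.
After op 2 (move_right): buffer="enxeljej" (len 8), cursors c1@2 c2@5 c3@8, authorship 1..2..3.
After op 3 (add_cursor(2)): buffer="enxeljej" (len 8), cursors c1@2 c4@2 c2@5 c3@8, authorship 1..2..3.
After op 4 (move_left): buffer="enxeljej" (len 8), cursors c1@1 c4@1 c2@4 c3@7, authorship 1..2..3.
After op 5 (move_right): buffer="enxeljej" (len 8), cursors c1@2 c4@2 c2@5 c3@8, authorship 1..2..3.
After op 6 (move_right): buffer="enxeljej" (len 8), cursors c1@3 c4@3 c2@6 c3@8, authorship 1..2..3.
After op 7 (insert('z')): buffer="enxzzeljzejz" (len 12), cursors c1@5 c4@5 c2@9 c3@12, authorship 1..142..23.3
Authorship (.=original, N=cursor N): 1 . . 1 4 2 . . 2 3 . 3
Index 9: author = 3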